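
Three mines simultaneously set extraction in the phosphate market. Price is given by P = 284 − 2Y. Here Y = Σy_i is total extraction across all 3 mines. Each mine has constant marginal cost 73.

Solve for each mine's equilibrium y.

A representative mine's profit is π_i = y_i(284 − 2Y) − 73y_i, with Y = y_i + Σ_{j≠i} y_j.
First-order condition: 211 − 4y_i − 2Σ_{j≠i} y_j = 0.
With identical mines, set every y_j = y: then 211 − 4y − 4y = 0, i.e. y = 211/8 = 26.375.

26.375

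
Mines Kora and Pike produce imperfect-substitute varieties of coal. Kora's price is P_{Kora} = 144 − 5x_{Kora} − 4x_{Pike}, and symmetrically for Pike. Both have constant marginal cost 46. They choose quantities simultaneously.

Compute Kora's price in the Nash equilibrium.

Mine Kora's profit: π = x_{Kora}(144 − 5x_{Kora} − 4x_{Pike}) − 46x_{Kora}.
∂π/∂x_{Kora} = 98 − 10x_{Kora} − 4x_{Pike} = 0 ⇒ x_{Kora} = 9.8 − 0.4x_{Pike}.
By symmetry x_{Pike} = x_{Kora}; substituting into the reaction function, 1.4x_{Kora} = 9.8 and x_{Kora} = 7.
P_{Kora} = 144 − 5·7 − 4·7 = 81.

81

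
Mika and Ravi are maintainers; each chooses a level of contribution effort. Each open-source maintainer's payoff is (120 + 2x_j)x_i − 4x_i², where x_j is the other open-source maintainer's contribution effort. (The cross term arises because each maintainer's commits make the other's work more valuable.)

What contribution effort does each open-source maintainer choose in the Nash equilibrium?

20

Mika's payoff is (120 + 2x_R)x_M − 4x_M².
∂π/∂x_M = 120 + 2x_R − 8x_M = 0, so x_M = 15 + 0.25x_R.
The game is symmetric, so in equilibrium x_R = x_M: the reaction function gives 0.75x_M = 15, hence x_M = 20.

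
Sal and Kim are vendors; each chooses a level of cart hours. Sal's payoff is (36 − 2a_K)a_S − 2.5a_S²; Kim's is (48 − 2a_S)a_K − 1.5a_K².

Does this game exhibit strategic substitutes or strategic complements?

Expanding Sal's payoff: 36a_S − 2a_Ka_S − 2.5a_S².
∂π/∂a_S = 36 − 2a_K − 5a_S = 0, so a_S = 7.2 − 0.4a_K.
The best-response slope da_S/da_K = −0.4 < 0: the reaction function is downward-sloping, so the choices are strategic substitutes.

strategic substitutes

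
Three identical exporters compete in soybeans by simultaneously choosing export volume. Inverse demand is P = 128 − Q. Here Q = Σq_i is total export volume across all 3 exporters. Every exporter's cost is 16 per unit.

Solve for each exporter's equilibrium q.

A representative exporter's profit is π_i = q_i(128 − Q) − 16q_i, with Q = q_i + Σ_{j≠i} q_j.
First-order condition: 112 − 2q_i − Σ_{j≠i} q_j = 0.
With identical exporters, set every q_j = q: then 112 − 2q − 2q = 0, i.e. q = 112/4 = 28.

28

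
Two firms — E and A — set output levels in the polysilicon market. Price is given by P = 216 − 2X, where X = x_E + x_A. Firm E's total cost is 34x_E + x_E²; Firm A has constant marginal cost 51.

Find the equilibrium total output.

51.2

Firm E's profit: π = x_E(216 − 2(x_E + x_A)) − 34x_E − x_E².
∂π/∂x_E = 182 − 6x_E − 2x_A = 0, so x_E = 91/3 − (1/3)x_A.
For A: ∂π/∂x_A = 165 − 4x_A − 2x_E = 0 ⇒ x_A = 41.25 − 0.5x_E.
Plugging x_A into E's best response: x_E = 91/3 − (1/3)(41.25 − 0.5x_E) ⇒ (5/6)x_E = 199/12, so x_E = 19.9.
Then x_A = 41.25 − 0.5·19.9 = 31.3.
Total output: 19.9 + 31.3 = 51.2.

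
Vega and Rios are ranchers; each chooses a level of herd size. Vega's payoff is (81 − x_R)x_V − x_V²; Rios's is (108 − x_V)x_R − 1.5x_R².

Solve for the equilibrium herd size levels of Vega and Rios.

27, 27

Expanding Vega's payoff: 81x_V − x_Rx_V − x_V².
∂π/∂x_V = 81 − x_R − 2x_V = 0, so x_V = 40.5 − 0.5x_R.
Likewise for Rios: x_R = 36 − (1/3)x_V.
Solving the two reaction functions simultaneously: (1 − (−0.5)(−1/3))x_V = 40.5 − 0.5·36, so (5/6)x_V = 22.5 and x_V = 27.
Then x_R = 36 − (1/3)·27 = 27.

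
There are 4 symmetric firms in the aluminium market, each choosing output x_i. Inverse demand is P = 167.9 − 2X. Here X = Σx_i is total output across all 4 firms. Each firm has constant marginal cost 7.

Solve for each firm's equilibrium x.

A representative firm's profit is π_i = x_i(167.9 − 2X) − 7x_i, with X = x_i + Σ_{j≠i} x_j.
First-order condition: 160.9 − 4x_i − 2Σ_{j≠i} x_j = 0.
With identical firms, set every x_j = x: then 160.9 − 4x − 6x = 0, i.e. x = 160.9/10 = 16.09.

16.09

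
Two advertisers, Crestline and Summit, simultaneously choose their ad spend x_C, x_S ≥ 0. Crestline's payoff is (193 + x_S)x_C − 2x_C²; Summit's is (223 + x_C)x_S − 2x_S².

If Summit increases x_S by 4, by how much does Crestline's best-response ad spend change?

Expanding Crestline's payoff: 193x_C + x_Sx_C − 2x_C².
∂π/∂x_C = 193 + x_S − 4x_C = 0, so x_C = 48.25 + 0.25x_S.
The reaction-function slope is 0.25, so a 4-unit rise in x_S moves x_C by 0.25 × 4 = 1. Crestline's best response rises — the actions are strategic complements.

1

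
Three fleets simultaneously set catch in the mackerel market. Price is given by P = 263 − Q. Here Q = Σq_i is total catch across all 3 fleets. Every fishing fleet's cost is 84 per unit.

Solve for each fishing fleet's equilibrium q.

44.75

A representative fishing fleet's profit is π_i = q_i(263 − Q) − 84q_i, with Q = q_i + Σ_{j≠i} q_j.
First-order condition: 179 − 2q_i − Σ_{j≠i} q_j = 0.
In a symmetric equilibrium every fishing fleet chooses the same q, so Σ_{j≠i} q_j = 2q. The condition becomes 179 − 4q = 0, giving q = 179/4 = 44.75.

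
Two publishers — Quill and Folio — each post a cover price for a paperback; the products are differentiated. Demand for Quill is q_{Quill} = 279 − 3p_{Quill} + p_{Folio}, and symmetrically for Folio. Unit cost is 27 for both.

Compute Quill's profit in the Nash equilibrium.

Quill's profit: π = (p_{Quill} − 27)(279 − 3p_{Quill} + p_{Folio}).
∂π/∂p_{Quill} = 360 − 6p_{Quill} + p_{Folio} = 0 ⇒ p_{Quill} = 60 + (1/6)p_{Folio}.
By symmetry p_{Folio} = p_{Quill}; substituting into the reaction function, (5/6)p_{Quill} = 60 and p_{Quill} = 72.
q_{Quill} = 279 − 3·72 + 72 = 135.
Profit = (72 − 27)·135 = 6075.

6075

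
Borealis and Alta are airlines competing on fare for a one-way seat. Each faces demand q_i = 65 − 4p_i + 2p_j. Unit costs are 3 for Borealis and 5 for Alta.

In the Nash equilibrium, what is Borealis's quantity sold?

40.4

Borealis's profit: π = (p_{Borealis} − 3)(65 − 4p_{Borealis} + 2p_{Alta}).
∂π/∂p_{Borealis} = 77 − 8p_{Borealis} + 2p_{Alta} = 0 ⇒ p_{Borealis} = 9.625 + 0.25p_{Alta}.
Similarly p_{Alta} = 10.625 + 0.25p_{Borealis}.
Plugging p_{Alta} into Borealis's best response: p_{Borealis} = 9.625 + 0.25(10.625 + 0.25p_{Borealis}) ⇒ 0.9375p_{Borealis} = 393/32, so p_{Borealis} = 13.1.
Then p_{Alta} = 10.625 + 0.25·13.1 = 13.9.
q_{Borealis} = 65 − 4·13.1 + 2·13.9 = 40.4.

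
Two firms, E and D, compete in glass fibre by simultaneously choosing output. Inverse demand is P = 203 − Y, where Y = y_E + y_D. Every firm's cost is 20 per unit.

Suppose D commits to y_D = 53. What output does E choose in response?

Firm E's profit: π = y_E(203 − (y_E + y_D)) − 20y_E.
∂π/∂y_E = 183 − 2y_E − y_D = 0, so y_E = 91.5 − 0.5y_D.
At y_D = 53: y_E = 91.5 − 0.5·53 = 65.

65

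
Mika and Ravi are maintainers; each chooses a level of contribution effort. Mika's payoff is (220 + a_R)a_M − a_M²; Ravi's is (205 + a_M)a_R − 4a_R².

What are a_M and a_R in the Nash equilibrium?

131, 42

Expanding Mika's payoff: 220a_M + a_Ra_M − a_M².
∂π/∂a_M = 220 + a_R − 2a_M = 0, so a_M = 110 + 0.5a_R.
Likewise for Ravi: a_R = 25.625 + 0.125a_M.
Plugging a_R into Mika's best response: a_M = 110 + 0.5(25.625 + 0.125a_M) ⇒ 0.9375a_M = 122.8125, so a_M = 131.
Then a_R = 25.625 + 0.125·131 = 42.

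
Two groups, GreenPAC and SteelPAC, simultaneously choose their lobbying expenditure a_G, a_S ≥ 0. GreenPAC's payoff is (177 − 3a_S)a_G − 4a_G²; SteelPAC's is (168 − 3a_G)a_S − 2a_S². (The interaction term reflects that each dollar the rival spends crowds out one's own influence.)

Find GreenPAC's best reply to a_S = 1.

Expanding GreenPAC's payoff: 177a_G − 3a_Sa_G − 4a_G².
∂π/∂a_G = 177 − 3a_S − 8a_G = 0, so a_G = 22.125 − 0.375a_S.
At a_S = 1: a_G = 22.125 − 0.375·1 = 21.75.

21.75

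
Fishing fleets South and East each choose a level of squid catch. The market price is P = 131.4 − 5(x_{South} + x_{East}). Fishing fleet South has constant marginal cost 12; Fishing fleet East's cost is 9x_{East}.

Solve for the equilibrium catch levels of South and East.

7.76, 8.36

Fishing fleet South's profit: π = x_{South}(131.4 − 5(x_{South} + x_{East})) − 12x_{South}.
∂π/∂x_{South} = 119.4 − 10x_{South} − 5x_{East} = 0, so x_{South} = 11.94 − 0.5x_{East}.
By the same steps for East: x_{East} = 12.24 − 0.5x_{South}.
Solving the two reaction functions simultaneously: (1 − (−0.5)(−0.5))x_{South} = 11.94 − 0.5·12.24, so 0.75x_{South} = 5.82 and x_{South} = 7.76.
Then x_{East} = 12.24 − 0.5·7.76 = 8.36.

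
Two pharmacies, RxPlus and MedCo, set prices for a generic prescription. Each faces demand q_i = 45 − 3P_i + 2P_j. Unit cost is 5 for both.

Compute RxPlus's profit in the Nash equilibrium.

300

RxPlus's profit: π = (P_{RxPlus} − 5)(45 − 3P_{RxPlus} + 2P_{MedCo}).
∂π/∂P_{RxPlus} = 60 − 6P_{RxPlus} + 2P_{MedCo} = 0 ⇒ P_{RxPlus} = 10 + (1/3)P_{MedCo}.
The game is symmetric, so in equilibrium P_{MedCo} = P_{RxPlus}: the reaction function gives (2/3)P_{RxPlus} = 10, hence P_{RxPlus} = 15.
q_{RxPlus} = 45 − 3·15 + 2·15 = 30.
Profit = (15 − 5)·30 = 300.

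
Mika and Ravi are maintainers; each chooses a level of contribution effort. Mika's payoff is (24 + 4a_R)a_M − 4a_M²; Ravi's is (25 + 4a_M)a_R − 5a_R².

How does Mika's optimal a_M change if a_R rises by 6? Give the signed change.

Expanding Mika's payoff: 24a_M + 4a_Ra_M − 4a_M².
∂π/∂a_M = 24 + 4a_R − 8a_M = 0, so a_M = 3 + 0.5a_R.
The reaction-function slope is 0.5, so a 6-unit rise in a_R moves a_M by 0.5 × 6 = 3. Mika's best response rises — the actions are strategic complements.

3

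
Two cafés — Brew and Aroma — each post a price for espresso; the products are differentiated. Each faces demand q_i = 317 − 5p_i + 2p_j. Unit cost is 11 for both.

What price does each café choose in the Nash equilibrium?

46.5

Brew's profit: π = (p_{Brew} − 11)(317 − 5p_{Brew} + 2p_{Aroma}).
∂π/∂p_{Brew} = 372 − 10p_{Brew} + 2p_{Aroma} = 0 ⇒ p_{Brew} = 37.2 + 0.2p_{Aroma}.
Setting p_{Brew} = p_{Aroma} in the reaction function: p_{Brew} = 37.2 + 0.2p_{Brew}, so p_{Brew} = 37.2 / 0.8 = 46.5.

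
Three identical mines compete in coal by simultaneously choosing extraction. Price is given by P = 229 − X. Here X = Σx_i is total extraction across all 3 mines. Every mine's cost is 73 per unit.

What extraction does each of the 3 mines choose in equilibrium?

39

A representative mine's profit is π_i = x_i(229 − X) − 73x_i, with X = x_i + Σ_{j≠i} x_j.
First-order condition: 156 − 2x_i − Σ_{j≠i} x_j = 0.
With identical mines, set every x_j = x: then 156 − 2x − 2x = 0, i.e. x = 156/4 = 39.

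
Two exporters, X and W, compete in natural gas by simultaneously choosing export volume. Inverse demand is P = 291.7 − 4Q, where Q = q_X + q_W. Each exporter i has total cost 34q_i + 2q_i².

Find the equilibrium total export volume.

32.2125

Exporter X's profit: π = q_X(291.7 − 4(q_X + q_W)) − 34q_X − 2q_X².
∂π/∂q_X = 257.7 − 12q_X − 4q_W = 0, so q_X = 21.475 − (1/3)q_W.
The game is symmetric, so in equilibrium q_W = q_X: the reaction function gives (4/3)q_X = 21.475, hence q_X = 2577/160.
Total export volume: 2577/160 + 2577/160 = 32.2125.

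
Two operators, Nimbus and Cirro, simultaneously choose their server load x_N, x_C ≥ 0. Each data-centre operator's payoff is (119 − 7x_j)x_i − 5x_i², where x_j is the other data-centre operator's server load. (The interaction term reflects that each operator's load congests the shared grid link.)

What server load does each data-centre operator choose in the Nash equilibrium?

7

Nimbus's payoff is (119 − 7x_C)x_N − 5x_N².
∂π/∂x_N = 119 − 7x_C − 10x_N = 0, so x_N = 11.9 − 0.7x_C.
Setting x_N = x_C in the reaction function: x_N = 11.9 − 0.7x_N, so x_N = 11.9 / 1.7 = 7.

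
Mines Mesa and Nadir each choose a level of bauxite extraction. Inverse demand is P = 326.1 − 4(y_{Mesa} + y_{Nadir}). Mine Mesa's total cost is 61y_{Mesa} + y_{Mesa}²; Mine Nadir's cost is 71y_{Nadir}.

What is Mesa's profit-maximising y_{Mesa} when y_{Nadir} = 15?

20.51

Mine Mesa's profit: π = y_{Mesa}(326.1 − 4(y_{Mesa} + y_{Nadir})) − 61y_{Mesa} − y_{Mesa}².
∂π/∂y_{Mesa} = 265.1 − 10y_{Mesa} − 4y_{Nadir} = 0, so y_{Mesa} = 26.51 − 0.4y_{Nadir}.
At y_{Nadir} = 15: y_{Mesa} = 26.51 − 0.4·15 = 20.51.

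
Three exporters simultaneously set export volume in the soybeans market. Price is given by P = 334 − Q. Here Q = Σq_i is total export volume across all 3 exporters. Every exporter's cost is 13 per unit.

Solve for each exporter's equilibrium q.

80.25

A representative exporter's profit is π_i = q_i(334 − Q) − 13q_i, with Q = q_i + Σ_{j≠i} q_j.
First-order condition: 321 − 2q_i − Σ_{j≠i} q_j = 0.
In a symmetric equilibrium every exporter chooses the same q, so Σ_{j≠i} q_j = 2q. The condition becomes 321 − 4q = 0, giving q = 321/4 = 80.25.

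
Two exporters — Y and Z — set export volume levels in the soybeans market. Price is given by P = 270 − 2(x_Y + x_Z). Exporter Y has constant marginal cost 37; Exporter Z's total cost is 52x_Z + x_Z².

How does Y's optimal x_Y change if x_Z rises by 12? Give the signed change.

-6

Exporter Y's profit: π = x_Y(270 − 2(x_Y + x_Z)) − 37x_Y.
∂π/∂x_Y = 233 − 4x_Y − 2x_Z = 0, so x_Y = 58.25 − 0.5x_Z.
The reaction-function slope is −0.5, so a 12-unit rise in x_Z moves x_Y by −0.5 × 12 = −6. Y's best response falls — the actions are strategic substitutes.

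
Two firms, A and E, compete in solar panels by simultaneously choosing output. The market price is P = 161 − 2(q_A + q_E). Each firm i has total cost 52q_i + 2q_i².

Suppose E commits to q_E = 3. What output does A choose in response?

12.875

Firm A's profit: π = q_A(161 − 2(q_A + q_E)) − 52q_A − 2q_A².
∂π/∂q_A = 109 − 8q_A − 2q_E = 0, so q_A = 13.625 − 0.25q_E.
At q_E = 3: q_A = 13.625 − 0.25·3 = 12.875.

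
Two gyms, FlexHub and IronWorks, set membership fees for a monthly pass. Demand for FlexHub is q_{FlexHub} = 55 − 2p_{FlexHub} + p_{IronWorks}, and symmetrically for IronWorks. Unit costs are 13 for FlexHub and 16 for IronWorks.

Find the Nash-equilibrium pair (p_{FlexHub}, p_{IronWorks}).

FlexHub's profit: π = (p_{FlexHub} − 13)(55 − 2p_{FlexHub} + p_{IronWorks}).
∂π/∂p_{FlexHub} = 81 − 4p_{FlexHub} + p_{IronWorks} = 0 ⇒ p_{FlexHub} = 20.25 + 0.25p_{IronWorks}.
Similarly p_{IronWorks} = 21.75 + 0.25p_{FlexHub}.
Plugging p_{IronWorks} into FlexHub's best response: p_{FlexHub} = 20.25 + 0.25(21.75 + 0.25p_{FlexHub}) ⇒ 0.9375p_{FlexHub} = 25.6875, so p_{FlexHub} = 27.4.
Then p_{IronWorks} = 21.75 + 0.25·27.4 = 28.6.

27.4, 28.6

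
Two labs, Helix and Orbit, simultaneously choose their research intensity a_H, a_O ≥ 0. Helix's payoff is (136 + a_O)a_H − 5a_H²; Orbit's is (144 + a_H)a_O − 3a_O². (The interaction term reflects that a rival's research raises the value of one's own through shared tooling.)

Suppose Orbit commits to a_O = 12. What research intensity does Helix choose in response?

14.8

Expanding Helix's payoff: 136a_H + a_Oa_H − 5a_H².
∂π/∂a_H = 136 + a_O − 10a_H = 0, so a_H = 13.6 + 0.1a_O.
At a_O = 12: a_H = 13.6 + 0.1·12 = 14.8.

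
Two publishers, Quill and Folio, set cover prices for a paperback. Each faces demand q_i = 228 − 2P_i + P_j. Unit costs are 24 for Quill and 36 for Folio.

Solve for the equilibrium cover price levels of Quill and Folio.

Quill's profit: π = (P_{Quill} − 24)(228 − 2P_{Quill} + P_{Folio}).
∂π/∂P_{Quill} = 276 − 4P_{Quill} + P_{Folio} = 0 ⇒ P_{Quill} = 69 + 0.25P_{Folio}.
Similarly P_{Folio} = 75 + 0.25P_{Quill}.
Substituting the second reaction function into the first: P_{Quill} = 69 + 0.25(75 + 0.25P_{Quill}), which gives 0.9375P_{Quill} = 87.75 ⇒ P_{Quill} = 93.6.
Then P_{Folio} = 75 + 0.25·93.6 = 98.4.

93.6, 98.4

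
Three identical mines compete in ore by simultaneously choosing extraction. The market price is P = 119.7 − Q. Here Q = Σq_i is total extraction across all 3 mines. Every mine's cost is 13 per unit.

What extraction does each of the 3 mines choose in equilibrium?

26.675

A representative mine's profit is π_i = q_i(119.7 − Q) − 13q_i, with Q = q_i + Σ_{j≠i} q_j.
First-order condition: 106.7 − 2q_i − Σ_{j≠i} q_j = 0.
Imposing symmetry (q_j = q for all j) turns Σ_{j≠i} q_j into 2q, so 106.7 = 4q and q = 26.675.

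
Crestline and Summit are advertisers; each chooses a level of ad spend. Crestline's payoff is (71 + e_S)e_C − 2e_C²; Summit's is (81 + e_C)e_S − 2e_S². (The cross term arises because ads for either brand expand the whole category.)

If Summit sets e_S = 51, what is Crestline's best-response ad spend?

Expanding Crestline's payoff: 71e_C + e_Se_C − 2e_C².
∂π/∂e_C = 71 + e_S − 4e_C = 0, so e_C = 17.75 + 0.25e_S.
At e_S = 51: e_C = 17.75 + 0.25·51 = 30.5.

30.5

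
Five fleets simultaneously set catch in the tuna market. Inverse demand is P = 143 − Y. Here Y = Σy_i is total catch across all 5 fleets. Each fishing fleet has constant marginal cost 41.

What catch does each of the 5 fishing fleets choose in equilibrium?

A representative fishing fleet's profit is π_i = y_i(143 − Y) − 41y_i, with Y = y_i + Σ_{j≠i} y_j.
First-order condition: 102 − 2y_i − Σ_{j≠i} y_j = 0.
In a symmetric equilibrium every fishing fleet chooses the same y, so Σ_{j≠i} y_j = 4y. The condition becomes 102 − 6y = 0, giving y = 102/6 = 17.

17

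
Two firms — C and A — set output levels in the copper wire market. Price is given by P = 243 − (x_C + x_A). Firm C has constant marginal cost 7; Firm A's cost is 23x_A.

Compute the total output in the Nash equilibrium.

152

Firm C's profit: π = x_C(243 − (x_C + x_A)) − 7x_C.
∂π/∂x_C = 236 − 2x_C − x_A = 0, so x_C = 118 − 0.5x_A.
By the same steps for A: x_A = 110 − 0.5x_C.
Solving the two reaction functions simultaneously: (1 − (−0.5)(−0.5))x_C = 118 − 0.5·110, so 0.75x_C = 63 and x_C = 84.
Then x_A = 110 − 0.5·84 = 68.
Total output: 84 + 68 = 152.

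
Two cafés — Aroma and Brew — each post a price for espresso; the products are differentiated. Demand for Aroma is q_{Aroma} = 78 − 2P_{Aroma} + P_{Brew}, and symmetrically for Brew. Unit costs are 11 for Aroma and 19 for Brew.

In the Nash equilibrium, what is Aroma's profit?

1095.12

Aroma's profit: π = (P_{Aroma} − 11)(78 − 2P_{Aroma} + P_{Brew}).
∂π/∂P_{Aroma} = 100 − 4P_{Aroma} + P_{Brew} = 0 ⇒ P_{Aroma} = 25 + 0.25P_{Brew}.
Similarly P_{Brew} = 29 + 0.25P_{Aroma}.
Solving the two reaction functions simultaneously: (1 − (0.25)(0.25))P_{Aroma} = 25 + 0.25·29, so 0.9375P_{Aroma} = 32.25 and P_{Aroma} = 34.4.
Then P_{Brew} = 29 + 0.25·34.4 = 37.6.
q_{Aroma} = 78 − 2·34.4 + 37.6 = 46.8.
Profit = (34.4 − 11)·46.8 = 1095.12.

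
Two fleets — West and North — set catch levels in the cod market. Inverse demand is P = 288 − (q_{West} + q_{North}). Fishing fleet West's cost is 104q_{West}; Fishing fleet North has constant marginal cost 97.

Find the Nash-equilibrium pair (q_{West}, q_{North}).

59, 66

Fishing fleet West's profit: π = q_{West}(288 − (q_{West} + q_{North})) − 104q_{West}.
∂π/∂q_{West} = 184 − 2q_{West} − q_{North} = 0, so q_{West} = 92 − 0.5q_{North}.
By the same steps for North: q_{North} = 95.5 − 0.5q_{West}.
Solving the two reaction functions simultaneously: (1 − (−0.5)(−0.5))q_{West} = 92 − 0.5·95.5, so 0.75q_{West} = 44.25 and q_{West} = 59.
Then q_{North} = 95.5 − 0.5·59 = 66.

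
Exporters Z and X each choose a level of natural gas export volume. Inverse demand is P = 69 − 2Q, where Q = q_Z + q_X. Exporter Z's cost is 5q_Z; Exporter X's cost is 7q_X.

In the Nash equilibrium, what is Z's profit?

242

Exporter Z's profit: π = q_Z(69 − 2(q_Z + q_X)) − 5q_Z.
∂π/∂q_Z = 64 − 4q_Z − 2q_X = 0, so q_Z = 16 − 0.5q_X.
By the same steps for X: q_X = 15.5 − 0.5q_Z.
Plugging q_X into Z's best response: q_Z = 16 − 0.5(15.5 − 0.5q_Z) ⇒ 0.75q_Z = 8.25, so q_Z = 11.
Then q_X = 15.5 − 0.5·11 = 10.
Price P = 69 − 2·21 = 27.
Z's profit: (27 − 5)·11 = 242.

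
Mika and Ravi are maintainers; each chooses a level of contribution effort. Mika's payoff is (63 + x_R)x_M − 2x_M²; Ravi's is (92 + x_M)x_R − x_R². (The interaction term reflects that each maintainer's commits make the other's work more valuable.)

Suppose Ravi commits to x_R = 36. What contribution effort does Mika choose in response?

Expanding Mika's payoff: 63x_M + x_Rx_M − 2x_M².
∂π/∂x_M = 63 + x_R − 4x_M = 0, so x_M = 15.75 + 0.25x_R.
At x_R = 36: x_M = 15.75 + 0.25·36 = 24.75.

24.75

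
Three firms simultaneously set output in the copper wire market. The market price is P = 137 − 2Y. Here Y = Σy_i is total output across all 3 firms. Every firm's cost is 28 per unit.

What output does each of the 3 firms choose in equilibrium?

A representative firm's profit is π_i = y_i(137 − 2Y) − 28y_i, with Y = y_i + Σ_{j≠i} y_j.
First-order condition: 109 − 4y_i − 2Σ_{j≠i} y_j = 0.
With identical firms, set every y_j = y: then 109 − 4y − 4y = 0, i.e. y = 109/8 = 13.625.

13.625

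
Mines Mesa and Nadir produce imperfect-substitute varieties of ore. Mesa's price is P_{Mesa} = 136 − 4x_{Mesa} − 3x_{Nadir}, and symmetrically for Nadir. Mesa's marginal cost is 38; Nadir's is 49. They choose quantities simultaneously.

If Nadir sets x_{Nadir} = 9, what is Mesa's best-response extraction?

Mine Mesa's profit: π = x_{Mesa}(136 − 4x_{Mesa} − 3x_{Nadir}) − 38x_{Mesa}.
∂π/∂x_{Mesa} = 98 − 8x_{Mesa} − 3x_{Nadir} = 0 ⇒ x_{Mesa} = 12.25 − 0.375x_{Nadir}.
At x_{Nadir} = 9: x_{Mesa} = 12.25 − 0.375·9 = 8.875.

8.875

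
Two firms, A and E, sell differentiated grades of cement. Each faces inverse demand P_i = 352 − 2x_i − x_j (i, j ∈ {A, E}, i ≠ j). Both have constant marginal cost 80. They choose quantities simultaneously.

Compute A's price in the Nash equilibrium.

188.8

Firm A's profit: π = x_A(352 − 2x_A − x_E) − 80x_A.
∂π/∂x_A = 272 − 4x_A − x_E = 0 ⇒ x_A = 68 − 0.25x_E.
Setting x_A = x_E in the reaction function: x_A = 68 − 0.25x_A, so x_A = 68 / 1.25 = 54.4.
P_A = 352 − 2·54.4 − 54.4 = 188.8.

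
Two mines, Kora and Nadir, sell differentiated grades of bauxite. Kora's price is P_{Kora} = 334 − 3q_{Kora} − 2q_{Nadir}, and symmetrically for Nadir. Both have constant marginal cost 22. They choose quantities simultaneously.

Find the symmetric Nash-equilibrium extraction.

39

Mine Kora's profit: π = q_{Kora}(334 − 3q_{Kora} − 2q_{Nadir}) − 22q_{Kora}.
∂π/∂q_{Kora} = 312 − 6q_{Kora} − 2q_{Nadir} = 0 ⇒ q_{Kora} = 52 − (1/3)q_{Nadir}.
By symmetry q_{Nadir} = q_{Kora}; substituting into the reaction function, (4/3)q_{Kora} = 52 and q_{Kora} = 39.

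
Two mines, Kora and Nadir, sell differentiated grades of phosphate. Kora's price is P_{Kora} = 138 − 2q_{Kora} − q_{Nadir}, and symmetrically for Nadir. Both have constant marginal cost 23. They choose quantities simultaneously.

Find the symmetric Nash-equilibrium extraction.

23

Mine Kora's profit: π = q_{Kora}(138 − 2q_{Kora} − q_{Nadir}) − 23q_{Kora}.
∂π/∂q_{Kora} = 115 − 4q_{Kora} − q_{Nadir} = 0 ⇒ q_{Kora} = 28.75 − 0.25q_{Nadir}.
Setting q_{Kora} = q_{Nadir} in the reaction function: q_{Kora} = 28.75 − 0.25q_{Kora}, so q_{Kora} = 28.75 / 1.25 = 23.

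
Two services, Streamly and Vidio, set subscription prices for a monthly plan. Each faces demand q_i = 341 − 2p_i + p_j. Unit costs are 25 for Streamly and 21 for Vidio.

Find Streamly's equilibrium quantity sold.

Streamly's profit: π = (p_{Streamly} − 25)(341 − 2p_{Streamly} + p_{Vidio}).
∂π/∂p_{Streamly} = 391 − 4p_{Streamly} + p_{Vidio} = 0 ⇒ p_{Streamly} = 97.75 + 0.25p_{Vidio}.
Similarly p_{Vidio} = 95.75 + 0.25p_{Streamly}.
Substituting the second reaction function into the first: p_{Streamly} = 97.75 + 0.25(95.75 + 0.25p_{Streamly}), which gives 0.9375p_{Streamly} = 121.6875 ⇒ p_{Streamly} = 129.8.
Then p_{Vidio} = 95.75 + 0.25·129.8 = 128.2.
q_{Streamly} = 341 − 2·129.8 + 128.2 = 209.6.

209.6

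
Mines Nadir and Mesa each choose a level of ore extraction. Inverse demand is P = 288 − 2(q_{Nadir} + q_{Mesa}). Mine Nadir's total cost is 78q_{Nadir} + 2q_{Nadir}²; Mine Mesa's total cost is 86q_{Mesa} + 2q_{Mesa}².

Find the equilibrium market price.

205.6

Mine Nadir's profit: π = q_{Nadir}(288 − 2(q_{Nadir} + q_{Mesa})) − 78q_{Nadir} − 2q_{Nadir}².
∂π/∂q_{Nadir} = 210 − 8q_{Nadir} − 2q_{Mesa} = 0, so q_{Nadir} = 26.25 − 0.25q_{Mesa}.
By the same steps for Mesa: q_{Mesa} = 25.25 − 0.25q_{Nadir}.
Plugging q_{Mesa} into Nadir's best response: q_{Nadir} = 26.25 − 0.25(25.25 − 0.25q_{Nadir}) ⇒ 0.9375q_{Nadir} = 19.9375, so q_{Nadir} = 319/15.
Then q_{Mesa} = 25.25 − 0.25·(319/15) = 299/15.
Equilibrium price: P = 288 − 2·41.2 = 205.6.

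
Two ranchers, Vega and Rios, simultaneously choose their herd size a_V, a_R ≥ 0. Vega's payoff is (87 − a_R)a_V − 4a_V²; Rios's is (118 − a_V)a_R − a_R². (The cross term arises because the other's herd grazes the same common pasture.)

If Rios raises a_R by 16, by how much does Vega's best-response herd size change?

Expanding Vega's payoff: 87a_V − a_Ra_V − 4a_V².
∂π/∂a_V = 87 − a_R − 8a_V = 0, so a_V = 10.875 − 0.125a_R.
The reaction-function slope is −0.125, so a 16-unit rise in a_R moves a_V by −0.125 × 16 = −2. Vega's best response falls — the actions are strategic substitutes.

-2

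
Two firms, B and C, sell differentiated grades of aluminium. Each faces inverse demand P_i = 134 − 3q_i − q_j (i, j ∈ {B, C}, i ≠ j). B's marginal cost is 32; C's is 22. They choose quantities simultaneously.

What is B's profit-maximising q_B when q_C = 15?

Firm B's profit: π = q_B(134 − 3q_B − q_C) − 32q_B.
∂π/∂q_B = 102 − 6q_B − q_C = 0 ⇒ q_B = 17 − (1/6)q_C.
At q_C = 15: q_B = 17 − (1/6)·15 = 14.5.

14.5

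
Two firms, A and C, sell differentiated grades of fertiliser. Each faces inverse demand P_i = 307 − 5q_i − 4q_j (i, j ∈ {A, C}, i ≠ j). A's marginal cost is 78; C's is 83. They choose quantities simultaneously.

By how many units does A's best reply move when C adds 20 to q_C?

-8

Firm A's profit: π = q_A(307 − 5q_A − 4q_C) − 78q_A.
∂π/∂q_A = 229 − 10q_A − 4q_C = 0 ⇒ q_A = 22.9 − 0.4q_C.
The reaction-function slope is −0.4, so a 20-unit rise in q_C moves q_A by −0.4 × 20 = −8. A's best response falls — the actions are strategic substitutes.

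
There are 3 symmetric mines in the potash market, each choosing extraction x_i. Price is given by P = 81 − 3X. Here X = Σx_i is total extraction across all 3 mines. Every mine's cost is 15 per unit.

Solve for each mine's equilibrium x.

A representative mine's profit is π_i = x_i(81 − 3X) − 15x_i, with X = x_i + Σ_{j≠i} x_j.
First-order condition: 66 − 6x_i − 3Σ_{j≠i} x_j = 0.
In a symmetric equilibrium every mine chooses the same x, so Σ_{j≠i} x_j = 2x. The condition becomes 66 − 12x = 0, giving x = 66/12 = 5.5.

5.5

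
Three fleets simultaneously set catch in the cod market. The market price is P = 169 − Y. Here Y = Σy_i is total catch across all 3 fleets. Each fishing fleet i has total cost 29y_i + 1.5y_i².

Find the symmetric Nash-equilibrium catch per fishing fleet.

A representative fishing fleet's profit is π_i = y_i(169 − Y) − 29y_i − 1.5y_i², with Y = y_i + Σ_{j≠i} y_j.
First-order condition: 140 − 5y_i − Σ_{j≠i} y_j = 0.
With identical fishing fleets, set every y_j = y: then 140 − 5y − 2y = 0, i.e. y = 140/7 = 20.

20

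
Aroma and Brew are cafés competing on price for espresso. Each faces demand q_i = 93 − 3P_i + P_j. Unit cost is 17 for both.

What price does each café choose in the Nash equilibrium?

28.8

Aroma's profit: π = (P_{Aroma} − 17)(93 − 3P_{Aroma} + P_{Brew}).
∂π/∂P_{Aroma} = 144 − 6P_{Aroma} + P_{Brew} = 0 ⇒ P_{Aroma} = 24 + (1/6)P_{Brew}.
Setting P_{Aroma} = P_{Brew} in the reaction function: P_{Aroma} = 24 + (1/6)P_{Aroma}, so P_{Aroma} = 24 / (5/6) = 28.8.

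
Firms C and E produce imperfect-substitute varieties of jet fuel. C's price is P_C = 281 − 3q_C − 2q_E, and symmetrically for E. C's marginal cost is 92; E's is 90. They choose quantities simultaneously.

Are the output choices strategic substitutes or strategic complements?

Firm C's profit: π = q_C(281 − 3q_C − 2q_E) − 92q_C.
∂π/∂q_C = 189 − 6q_C − 2q_E = 0 ⇒ q_C = 31.5 − (1/3)q_E.
The best-response slope dq_C/dq_E = −1/3 < 0: the reaction function is downward-sloping, so the choices are strategic substitutes.

strategic substitutes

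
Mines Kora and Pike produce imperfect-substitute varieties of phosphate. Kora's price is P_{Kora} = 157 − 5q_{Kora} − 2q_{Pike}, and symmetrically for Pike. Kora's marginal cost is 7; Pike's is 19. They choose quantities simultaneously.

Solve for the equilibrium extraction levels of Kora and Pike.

12.75, 11.25

Mine Kora's profit: π = q_{Kora}(157 − 5q_{Kora} − 2q_{Pike}) − 7q_{Kora}.
∂π/∂q_{Kora} = 150 − 10q_{Kora} − 2q_{Pike} = 0 ⇒ q_{Kora} = 15 − 0.2q_{Pike}.
Similarly q_{Pike} = 13.8 − 0.2q_{Kora}.
Solving the two reaction functions simultaneously: (1 − (−0.2)(−0.2))q_{Kora} = 15 − 0.2·13.8, so 0.96q_{Kora} = 12.24 and q_{Kora} = 12.75.
Then q_{Pike} = 13.8 − 0.2·12.75 = 11.25.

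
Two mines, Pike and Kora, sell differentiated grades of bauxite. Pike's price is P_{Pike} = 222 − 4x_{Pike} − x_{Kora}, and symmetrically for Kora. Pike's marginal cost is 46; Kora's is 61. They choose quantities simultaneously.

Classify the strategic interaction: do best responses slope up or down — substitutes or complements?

Mine Pike's profit: π = x_{Pike}(222 − 4x_{Pike} − x_{Kora}) − 46x_{Pike}.
∂π/∂x_{Pike} = 176 − 8x_{Pike} − x_{Kora} = 0 ⇒ x_{Pike} = 22 − 0.125x_{Kora}.
The best-response slope dx_{Pike}/dx_{Kora} = −0.125 < 0: the reaction function is downward-sloping, so the choices are strategic substitutes.

strategic substitutes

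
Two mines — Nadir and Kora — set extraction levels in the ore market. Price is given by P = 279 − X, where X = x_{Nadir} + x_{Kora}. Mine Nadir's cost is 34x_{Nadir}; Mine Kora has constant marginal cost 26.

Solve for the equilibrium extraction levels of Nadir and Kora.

Mine Nadir's profit: π = x_{Nadir}(279 − (x_{Nadir} + x_{Kora})) − 34x_{Nadir}.
∂π/∂x_{Nadir} = 245 − 2x_{Nadir} − x_{Kora} = 0, so x_{Nadir} = 122.5 − 0.5x_{Kora}.
By the same steps for Kora: x_{Kora} = 126.5 − 0.5x_{Nadir}.
Solving the two reaction functions simultaneously: (1 − (−0.5)(−0.5))x_{Nadir} = 122.5 − 0.5·126.5, so 0.75x_{Nadir} = 59.25 and x_{Nadir} = 79.
Then x_{Kora} = 126.5 − 0.5·79 = 87.

79, 87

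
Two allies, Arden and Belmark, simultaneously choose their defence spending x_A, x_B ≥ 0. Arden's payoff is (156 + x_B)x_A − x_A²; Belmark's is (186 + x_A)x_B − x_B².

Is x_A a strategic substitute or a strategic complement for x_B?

Expanding Arden's payoff: 156x_A + x_Bx_A − x_A².
∂π/∂x_A = 156 + x_B − 2x_A = 0, so x_A = 78 + 0.5x_B.
The best-response slope dx_A/dx_B = 0.5 > 0: the reaction function is upward-sloping, so the choices are strategic complements.

strategic complements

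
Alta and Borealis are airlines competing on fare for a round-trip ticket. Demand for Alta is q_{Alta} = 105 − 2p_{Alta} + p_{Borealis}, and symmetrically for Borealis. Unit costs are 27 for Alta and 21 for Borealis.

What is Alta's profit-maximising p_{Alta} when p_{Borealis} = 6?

41.25

Alta's profit: π = (p_{Alta} − 27)(105 − 2p_{Alta} + p_{Borealis}).
∂π/∂p_{Alta} = 159 − 4p_{Alta} + p_{Borealis} = 0 ⇒ p_{Alta} = 39.75 + 0.25p_{Borealis}.
At p_{Borealis} = 6: p_{Alta} = 39.75 + 0.25·6 = 41.25.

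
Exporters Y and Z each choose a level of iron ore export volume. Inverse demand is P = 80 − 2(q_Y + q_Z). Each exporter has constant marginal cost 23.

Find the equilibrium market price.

42

Exporter Y's profit: π = q_Y(80 − 2(q_Y + q_Z)) − 23q_Y.
∂π/∂q_Y = 57 − 4q_Y − 2q_Z = 0, so q_Y = 14.25 − 0.5q_Z.
The game is symmetric, so in equilibrium q_Z = q_Y: the reaction function gives 1.5q_Y = 14.25, hence q_Y = 9.5.
Equilibrium price: P = 80 − 2·19 = 42.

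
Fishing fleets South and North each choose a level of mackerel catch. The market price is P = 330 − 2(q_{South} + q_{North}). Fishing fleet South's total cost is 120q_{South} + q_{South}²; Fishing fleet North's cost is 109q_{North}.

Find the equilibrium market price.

199.6

Fishing fleet South's profit: π = q_{South}(330 − 2(q_{South} + q_{North})) − 120q_{South} − q_{South}².
∂π/∂q_{South} = 210 − 6q_{South} − 2q_{North} = 0, so q_{South} = 35 − (1/3)q_{North}.
For North: ∂π/∂q_{North} = 221 − 4q_{North} − 2q_{South} = 0 ⇒ q_{North} = 55.25 − 0.5q_{South}.
Plugging q_{North} into South's best response: q_{South} = 35 − (1/3)(55.25 − 0.5q_{South}) ⇒ (5/6)q_{South} = 199/12, so q_{South} = 19.9.
Then q_{North} = 55.25 − 0.5·19.9 = 45.3.
Equilibrium price: P = 330 − 2·65.2 = 199.6.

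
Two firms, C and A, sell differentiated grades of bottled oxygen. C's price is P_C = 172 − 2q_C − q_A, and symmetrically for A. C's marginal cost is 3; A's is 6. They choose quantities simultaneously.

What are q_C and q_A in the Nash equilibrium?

34, 33

Firm C's profit: π = q_C(172 − 2q_C − q_A) − 3q_C.
∂π/∂q_C = 169 − 4q_C − q_A = 0 ⇒ q_C = 42.25 − 0.25q_A.
Similarly q_A = 41.5 − 0.25q_C.
Solving the two reaction functions simultaneously: (1 − (−0.25)(−0.25))q_C = 42.25 − 0.25·41.5, so 0.9375q_C = 31.875 and q_C = 34.
Then q_A = 41.5 − 0.25·34 = 33.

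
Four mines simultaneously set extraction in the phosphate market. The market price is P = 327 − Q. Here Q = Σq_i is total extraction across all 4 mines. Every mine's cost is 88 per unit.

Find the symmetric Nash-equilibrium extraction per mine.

A representative mine's profit is π_i = q_i(327 − Q) − 88q_i, with Q = q_i + Σ_{j≠i} q_j.
First-order condition: 239 − 2q_i − Σ_{j≠i} q_j = 0.
With identical mines, set every q_j = q: then 239 − 2q − 3q = 0, i.e. q = 239/5 = 47.8.

47.8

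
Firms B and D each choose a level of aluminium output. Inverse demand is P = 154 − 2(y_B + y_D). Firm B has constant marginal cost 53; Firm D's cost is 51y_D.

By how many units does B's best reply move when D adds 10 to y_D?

-5

Firm B's profit: π = y_B(154 − 2(y_B + y_D)) − 53y_B.
∂π/∂y_B = 101 − 4y_B − 2y_D = 0, so y_B = 25.25 − 0.5y_D.
The reaction-function slope is −0.5, so a 10-unit rise in y_D moves y_B by −0.5 × 10 = −5. B's best response falls — the actions are strategic substitutes.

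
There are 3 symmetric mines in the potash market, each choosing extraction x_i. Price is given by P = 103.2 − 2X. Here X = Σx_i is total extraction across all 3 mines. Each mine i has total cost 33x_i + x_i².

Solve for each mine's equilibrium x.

7.02

A representative mine's profit is π_i = x_i(103.2 − 2X) − 33x_i − x_i², with X = x_i + Σ_{j≠i} x_j.
First-order condition: 70.2 − 6x_i − 2Σ_{j≠i} x_j = 0.
Imposing symmetry (x_j = x for all j) turns Σ_{j≠i} x_j into 2x, so 70.2 = 10x and x = 7.02.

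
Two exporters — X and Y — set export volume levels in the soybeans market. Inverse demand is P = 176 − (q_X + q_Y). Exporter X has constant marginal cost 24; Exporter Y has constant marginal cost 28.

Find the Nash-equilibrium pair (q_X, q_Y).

52, 48

Exporter X's profit: π = q_X(176 − (q_X + q_Y)) − 24q_X.
∂π/∂q_X = 152 − 2q_X − q_Y = 0, so q_X = 76 − 0.5q_Y.
By the same steps for Y: q_Y = 74 − 0.5q_X.
Plugging q_Y into X's best response: q_X = 76 − 0.5(74 − 0.5q_X) ⇒ 0.75q_X = 39, so q_X = 52.
Then q_Y = 74 − 0.5·52 = 48.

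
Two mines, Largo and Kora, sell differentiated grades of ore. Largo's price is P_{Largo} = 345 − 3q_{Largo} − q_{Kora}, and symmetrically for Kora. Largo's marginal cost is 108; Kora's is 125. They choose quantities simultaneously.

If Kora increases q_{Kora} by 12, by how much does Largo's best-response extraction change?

-2

Mine Largo's profit: π = q_{Largo}(345 − 3q_{Largo} − q_{Kora}) − 108q_{Largo}.
∂π/∂q_{Largo} = 237 − 6q_{Largo} − q_{Kora} = 0 ⇒ q_{Largo} = 39.5 − (1/6)q_{Kora}.
The reaction-function slope is −1/6, so a 12-unit rise in q_{Kora} moves q_{Largo} by −1/6 × 12 = −2. Largo's best response falls — the actions are strategic substitutes.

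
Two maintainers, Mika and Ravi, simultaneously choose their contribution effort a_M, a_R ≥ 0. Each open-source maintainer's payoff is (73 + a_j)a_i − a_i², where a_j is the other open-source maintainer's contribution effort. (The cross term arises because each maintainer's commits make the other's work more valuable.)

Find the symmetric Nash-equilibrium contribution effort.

Mika's payoff is (73 + a_R)a_M − a_M².
∂π/∂a_M = 73 + a_R − 2a_M = 0, so a_M = 36.5 + 0.5a_R.
By symmetry a_R = a_M; substituting into the reaction function, 0.5a_M = 36.5 and a_M = 73.

73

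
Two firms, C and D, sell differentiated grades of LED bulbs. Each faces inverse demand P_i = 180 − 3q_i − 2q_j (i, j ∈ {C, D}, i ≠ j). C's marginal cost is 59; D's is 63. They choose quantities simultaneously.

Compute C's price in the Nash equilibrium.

105.125

Firm C's profit: π = q_C(180 − 3q_C − 2q_D) − 59q_C.
∂π/∂q_C = 121 − 6q_C − 2q_D = 0 ⇒ q_C = 121/6 − (1/3)q_D.
Similarly q_D = 19.5 − (1/3)q_C.
Plugging q_D into C's best response: q_C = 121/6 − (1/3)(19.5 − (1/3)q_C) ⇒ (8/9)q_C = 41/3, so q_C = 15.375.
Then q_D = 19.5 − (1/3)·15.375 = 14.375.
P_C = 180 − 3·15.375 − 2·14.375 = 105.125.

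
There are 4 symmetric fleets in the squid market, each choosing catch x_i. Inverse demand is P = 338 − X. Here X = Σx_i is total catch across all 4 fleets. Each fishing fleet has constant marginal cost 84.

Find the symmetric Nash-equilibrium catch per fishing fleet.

50.8

A representative fishing fleet's profit is π_i = x_i(338 − X) − 84x_i, with X = x_i + Σ_{j≠i} x_j.
First-order condition: 254 − 2x_i − Σ_{j≠i} x_j = 0.
With identical fishing fleets, set every x_j = x: then 254 − 2x − 3x = 0, i.e. x = 254/5 = 50.8.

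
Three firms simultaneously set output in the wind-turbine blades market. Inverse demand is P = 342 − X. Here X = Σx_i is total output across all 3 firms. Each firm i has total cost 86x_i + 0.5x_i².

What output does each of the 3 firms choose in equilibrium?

A representative firm's profit is π_i = x_i(342 − X) − 86x_i − 0.5x_i², with X = x_i + Σ_{j≠i} x_j.
First-order condition: 256 − 3x_i − Σ_{j≠i} x_j = 0.
Imposing symmetry (x_j = x for all j) turns Σ_{j≠i} x_j into 2x, so 256 = 5x and x = 51.2.

51.2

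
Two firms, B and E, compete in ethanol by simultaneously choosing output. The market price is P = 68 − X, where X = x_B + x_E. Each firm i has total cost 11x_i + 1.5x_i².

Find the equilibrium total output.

Firm B's profit: π = x_B(68 − (x_B + x_E)) − 11x_B − 1.5x_B².
∂π/∂x_B = 57 − 5x_B − x_E = 0, so x_B = 11.4 − 0.2x_E.
Setting x_B = x_E in the reaction function: x_B = 11.4 − 0.2x_B, so x_B = 11.4 / 1.2 = 9.5.
Total output: 9.5 + 9.5 = 19.

19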